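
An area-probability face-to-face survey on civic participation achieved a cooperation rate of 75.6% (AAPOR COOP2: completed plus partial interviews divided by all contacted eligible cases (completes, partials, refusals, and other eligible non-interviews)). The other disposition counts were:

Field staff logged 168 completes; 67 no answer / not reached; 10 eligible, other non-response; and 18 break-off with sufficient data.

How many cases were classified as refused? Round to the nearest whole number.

50

Top: 168 + 18 = 186
COOP2 = 186 / D = 0.756
D = 186 / 0.756 = 246.0
Remaining denominator categories sum to 196
refused = 246.0 − 196 ≈ 50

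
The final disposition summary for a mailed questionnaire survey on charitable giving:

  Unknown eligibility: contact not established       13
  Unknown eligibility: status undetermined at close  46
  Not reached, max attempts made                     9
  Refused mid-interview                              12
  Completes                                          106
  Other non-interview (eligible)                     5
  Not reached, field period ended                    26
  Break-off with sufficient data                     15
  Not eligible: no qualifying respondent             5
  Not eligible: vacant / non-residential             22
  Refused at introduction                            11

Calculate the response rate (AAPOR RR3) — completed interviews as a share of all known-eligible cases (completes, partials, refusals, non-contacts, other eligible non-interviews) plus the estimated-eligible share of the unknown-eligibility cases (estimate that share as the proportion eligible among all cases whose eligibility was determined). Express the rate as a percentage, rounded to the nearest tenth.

45.0%

Refusal or break-off = 11 + 12 = 23
No answer / not reached = 26 + 9 = 35
Eligibility not determined = 13 + 46 = 59
Out of scope = 5 + 22 = 27
Num = 106
Eligible (known) = 106 + 15 + 23 + 35 + 5 = 184
e = 184 / (184 + 27) = 184 / 211 = 0.8720
Eligible share of unknowns = 0.8720 × 59 = 51.45
Base = 184 + 51.45 = 235.45
RR3 = 106 / 235.45 = 0.4502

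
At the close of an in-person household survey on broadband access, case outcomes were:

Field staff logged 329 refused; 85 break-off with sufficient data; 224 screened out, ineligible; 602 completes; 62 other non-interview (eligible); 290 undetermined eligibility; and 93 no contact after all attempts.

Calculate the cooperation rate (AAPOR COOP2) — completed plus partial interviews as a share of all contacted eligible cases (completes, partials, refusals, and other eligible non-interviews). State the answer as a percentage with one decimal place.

Top = 602 + 85 = 687
Base = 602 + 85 + 329 + 62 = 1078
COOP2 = 687 / 1078 = 0.6373

63.7%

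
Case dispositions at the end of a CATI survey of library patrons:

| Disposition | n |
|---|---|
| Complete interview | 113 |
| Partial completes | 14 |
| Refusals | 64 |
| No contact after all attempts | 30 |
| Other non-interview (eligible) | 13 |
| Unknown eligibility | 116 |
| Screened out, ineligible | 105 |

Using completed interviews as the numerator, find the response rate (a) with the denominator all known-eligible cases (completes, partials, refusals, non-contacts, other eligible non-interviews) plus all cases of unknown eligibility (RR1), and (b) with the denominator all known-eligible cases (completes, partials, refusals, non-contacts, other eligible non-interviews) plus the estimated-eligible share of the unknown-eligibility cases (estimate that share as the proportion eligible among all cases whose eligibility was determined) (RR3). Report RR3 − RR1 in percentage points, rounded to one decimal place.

3.7

Num: 113
Base: 113 + 14 + 64 + 30 + 13 + 116 = 350
RR1 = 113 / 350 = 0.3229
Eligible (known): 113 + 14 + 64 + 30 + 13 = 234
e = 234 / (234 + 105) = 234 / 339 = 0.6903
Eligible share of unknowns: 0.6903 × 116 = 80.07
Base: 234 + 80.07 = 314.07
RR3 = 113 / 314.07 = 0.3598
Difference = 35.98 − 32.29 = 3.69 percentage points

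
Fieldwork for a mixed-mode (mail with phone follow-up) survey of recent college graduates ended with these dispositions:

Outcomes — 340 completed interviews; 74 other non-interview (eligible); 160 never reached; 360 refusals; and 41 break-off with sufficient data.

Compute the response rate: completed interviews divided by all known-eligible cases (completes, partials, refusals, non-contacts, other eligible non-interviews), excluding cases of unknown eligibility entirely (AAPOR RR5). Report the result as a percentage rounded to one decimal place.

34.9%

Top → 340
Denom → 340 + 41 + 360 + 160 + 74 = 975
RR5 = 340 / 975 = 0.3487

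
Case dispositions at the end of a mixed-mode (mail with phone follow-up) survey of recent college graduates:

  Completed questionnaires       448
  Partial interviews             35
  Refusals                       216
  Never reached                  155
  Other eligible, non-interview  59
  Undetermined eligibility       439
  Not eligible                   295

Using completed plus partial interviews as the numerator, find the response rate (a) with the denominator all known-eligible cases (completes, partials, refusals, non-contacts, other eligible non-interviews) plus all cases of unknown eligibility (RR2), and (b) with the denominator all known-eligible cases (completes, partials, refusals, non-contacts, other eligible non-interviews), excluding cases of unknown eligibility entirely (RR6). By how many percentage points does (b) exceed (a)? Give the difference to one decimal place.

Top: 448 + 35 = 483
Denominator: 448 + 35 + 216 + 155 + 59 + 439 = 1352
RR2 = 483 / 1352 = 0.3572
Denominator: 448 + 35 + 216 + 155 + 59 = 913
RR6 = 483 / 913 = 0.5290
Difference = 52.90 − 35.72 = 17.18 percentage points

17.2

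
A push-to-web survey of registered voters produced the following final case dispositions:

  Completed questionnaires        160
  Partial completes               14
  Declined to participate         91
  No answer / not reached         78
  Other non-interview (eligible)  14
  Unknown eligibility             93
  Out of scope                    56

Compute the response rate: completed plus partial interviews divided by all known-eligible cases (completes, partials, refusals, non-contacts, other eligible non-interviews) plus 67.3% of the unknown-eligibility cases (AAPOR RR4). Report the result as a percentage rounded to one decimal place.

Num: 160 + 14 = 174
Determined eligible: 160 + 14 + 91 + 78 + 14 = 357
Estimated eligible among unknowns: 0.6730 × 93 = 62.59
Base: 357 + 62.59 = 419.59
RR4 = 174 / 419.59 = 0.4147

41.5%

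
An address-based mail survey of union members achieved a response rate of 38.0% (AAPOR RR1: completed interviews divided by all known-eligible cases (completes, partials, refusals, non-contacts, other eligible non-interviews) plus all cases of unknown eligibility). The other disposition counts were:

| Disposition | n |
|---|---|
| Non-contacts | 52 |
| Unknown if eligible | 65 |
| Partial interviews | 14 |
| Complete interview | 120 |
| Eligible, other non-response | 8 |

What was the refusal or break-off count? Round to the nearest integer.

RR1 = 120 / D = 0.380
D = 120 / 0.380 = 315.8
Other denominator terms total 259
refusal or break-off = 315.8 − 259 ≈ 57

57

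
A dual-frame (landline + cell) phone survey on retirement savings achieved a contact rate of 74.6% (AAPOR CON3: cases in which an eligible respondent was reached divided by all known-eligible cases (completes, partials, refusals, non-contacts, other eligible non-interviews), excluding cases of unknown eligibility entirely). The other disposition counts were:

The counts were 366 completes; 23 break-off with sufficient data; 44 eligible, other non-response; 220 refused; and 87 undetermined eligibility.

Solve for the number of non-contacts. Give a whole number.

Numerator → 366 + 23 + 220 + 44 = 653
CON3 = 653 / D = 0.746
D = 653 / 0.746 = 875.3
Rest of base = 653
non-contacts = 875.3 − 653 ≈ 222

222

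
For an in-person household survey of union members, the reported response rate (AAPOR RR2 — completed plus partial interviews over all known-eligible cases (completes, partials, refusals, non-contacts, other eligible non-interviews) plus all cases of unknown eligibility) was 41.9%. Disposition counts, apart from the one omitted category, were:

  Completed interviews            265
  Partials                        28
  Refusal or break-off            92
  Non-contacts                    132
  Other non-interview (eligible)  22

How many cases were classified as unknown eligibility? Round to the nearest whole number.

160

Num: 265 + 28 = 293
RR2 = 293 / D = 0.419
D = 293 / 0.419 = 699.3
Rest of base = 539
unknown eligibility = 699.3 − 539 ≈ 160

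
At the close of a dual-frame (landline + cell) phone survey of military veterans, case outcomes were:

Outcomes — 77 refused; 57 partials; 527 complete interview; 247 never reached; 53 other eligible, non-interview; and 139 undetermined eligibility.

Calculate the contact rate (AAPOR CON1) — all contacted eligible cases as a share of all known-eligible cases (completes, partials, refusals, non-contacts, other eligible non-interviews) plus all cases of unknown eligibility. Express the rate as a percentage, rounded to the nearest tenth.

64.9%

Top: 527 + 57 + 77 + 53 = 714
Base: 527 + 57 + 77 + 247 + 53 + 139 = 1100
CON1 = 714 / 1100 = 0.6491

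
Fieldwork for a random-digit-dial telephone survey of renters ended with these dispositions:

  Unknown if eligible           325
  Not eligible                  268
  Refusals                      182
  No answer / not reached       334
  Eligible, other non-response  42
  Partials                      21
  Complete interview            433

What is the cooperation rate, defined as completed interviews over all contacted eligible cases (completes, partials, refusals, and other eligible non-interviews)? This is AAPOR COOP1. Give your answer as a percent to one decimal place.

63.9%

Num → 433
Denom → 433 + 21 + 182 + 42 = 678
COOP1 = 433 / 678 = 0.6386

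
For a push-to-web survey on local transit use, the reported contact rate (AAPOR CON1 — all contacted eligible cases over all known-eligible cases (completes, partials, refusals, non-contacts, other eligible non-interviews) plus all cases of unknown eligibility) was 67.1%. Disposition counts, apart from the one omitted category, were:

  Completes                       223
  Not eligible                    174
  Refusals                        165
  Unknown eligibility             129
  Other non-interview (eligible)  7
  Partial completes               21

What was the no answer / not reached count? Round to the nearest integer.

Num → 223 + 21 + 165 + 7 = 416
CON1 = 416 / D = 0.671
D = 416 / 0.671 = 620.0
Remaining denominator categories sum to 545
no answer / not reached = 620.0 − 545 ≈ 75

75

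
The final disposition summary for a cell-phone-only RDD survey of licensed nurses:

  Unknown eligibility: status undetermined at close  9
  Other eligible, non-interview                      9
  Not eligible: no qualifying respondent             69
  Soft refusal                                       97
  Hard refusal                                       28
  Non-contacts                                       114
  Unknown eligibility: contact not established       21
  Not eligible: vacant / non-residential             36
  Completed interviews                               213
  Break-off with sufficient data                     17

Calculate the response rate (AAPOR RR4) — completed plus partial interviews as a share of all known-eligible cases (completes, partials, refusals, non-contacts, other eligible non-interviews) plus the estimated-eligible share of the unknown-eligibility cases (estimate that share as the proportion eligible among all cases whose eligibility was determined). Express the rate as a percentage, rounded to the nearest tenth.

Refusals = 28 + 97 = 125
Unknown eligibility = 21 + 9 = 30
Ineligible = 69 + 36 = 105
Num: 213 + 17 = 230
Known eligible: 213 + 17 + 125 + 114 + 9 = 478
e = 478 / (478 + 105) = 478 / 583 = 0.8199
e × U: 0.8199 × 30 = 24.60
Base: 478 + 24.60 = 502.60
RR4 = 230 / 502.60 = 0.4576

45.8%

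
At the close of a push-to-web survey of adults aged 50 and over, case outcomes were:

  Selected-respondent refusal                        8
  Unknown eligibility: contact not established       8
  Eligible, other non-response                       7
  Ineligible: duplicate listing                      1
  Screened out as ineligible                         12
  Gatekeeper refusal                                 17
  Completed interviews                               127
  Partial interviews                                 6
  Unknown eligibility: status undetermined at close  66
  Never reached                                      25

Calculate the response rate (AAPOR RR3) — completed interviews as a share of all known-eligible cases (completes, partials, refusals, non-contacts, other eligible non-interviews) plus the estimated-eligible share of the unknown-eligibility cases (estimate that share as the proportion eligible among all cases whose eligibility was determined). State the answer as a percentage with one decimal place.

49.0%

Refusals = 17 + 8 = 25
Unknown eligibility = 8 + 66 = 74
Not eligible = 12 + 1 = 13
Numerator = 127
Known eligible = 127 + 6 + 25 + 25 + 7 = 190
e = 190 / (190 + 13) = 190 / 203 = 0.9360
Eligible share of unknowns = 0.9360 × 74 = 69.26
Denom = 190 + 69.26 = 259.26
RR3 = 127 / 259.26 = 0.4899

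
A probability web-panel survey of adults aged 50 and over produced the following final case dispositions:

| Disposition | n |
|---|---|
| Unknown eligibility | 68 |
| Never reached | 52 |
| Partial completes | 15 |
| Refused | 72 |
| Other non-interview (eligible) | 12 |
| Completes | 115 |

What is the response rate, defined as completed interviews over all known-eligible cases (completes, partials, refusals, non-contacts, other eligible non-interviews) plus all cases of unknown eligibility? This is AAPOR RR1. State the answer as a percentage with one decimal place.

34.4%

Top → 115
Denom → 115 + 15 + 72 + 52 + 12 + 68 = 334
RR1 = 115 / 334 = 0.3443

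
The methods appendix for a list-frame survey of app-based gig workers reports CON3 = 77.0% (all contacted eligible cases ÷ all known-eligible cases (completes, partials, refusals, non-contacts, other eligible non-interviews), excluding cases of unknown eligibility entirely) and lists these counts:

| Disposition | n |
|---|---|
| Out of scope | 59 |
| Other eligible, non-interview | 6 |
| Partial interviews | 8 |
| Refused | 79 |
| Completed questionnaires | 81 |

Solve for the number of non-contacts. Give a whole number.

52

Num → 81 + 8 + 79 + 6 = 174
CON3 = 174 / D = 0.770
D = 174 / 0.770 = 226.0
Rest of base = 174
non-contacts = 226.0 − 174 ≈ 52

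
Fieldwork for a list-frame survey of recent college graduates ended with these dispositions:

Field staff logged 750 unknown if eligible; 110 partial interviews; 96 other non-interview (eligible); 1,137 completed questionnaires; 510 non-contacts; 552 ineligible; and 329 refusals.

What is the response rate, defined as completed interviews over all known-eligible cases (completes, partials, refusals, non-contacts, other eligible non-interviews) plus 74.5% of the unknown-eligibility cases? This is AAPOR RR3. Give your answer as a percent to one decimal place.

Numerator → 1137
Determined eligible → 1137 + 110 + 329 + 510 + 96 = 2182
Estimated eligible among unknowns → 0.7450 × 750 = 558.75
Base → 2182 + 558.75 = 2740.75
RR3 = 1137 / 2740.75 = 0.4148

41.5%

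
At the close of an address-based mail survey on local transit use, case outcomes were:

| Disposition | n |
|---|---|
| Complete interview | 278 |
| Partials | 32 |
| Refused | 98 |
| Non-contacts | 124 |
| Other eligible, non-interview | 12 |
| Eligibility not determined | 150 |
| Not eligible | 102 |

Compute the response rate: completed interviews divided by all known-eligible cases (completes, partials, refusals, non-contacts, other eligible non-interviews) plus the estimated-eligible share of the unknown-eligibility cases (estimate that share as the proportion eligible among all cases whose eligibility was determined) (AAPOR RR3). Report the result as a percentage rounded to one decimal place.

41.5%

Numerator: 278
Eligible (known): 278 + 32 + 98 + 124 + 12 = 544
e = 544 / (544 + 102) = 544 / 646 = 0.8421
e × U: 0.8421 × 150 = 126.31
Base: 544 + 126.31 = 670.31
RR3 = 278 / 670.31 = 0.4147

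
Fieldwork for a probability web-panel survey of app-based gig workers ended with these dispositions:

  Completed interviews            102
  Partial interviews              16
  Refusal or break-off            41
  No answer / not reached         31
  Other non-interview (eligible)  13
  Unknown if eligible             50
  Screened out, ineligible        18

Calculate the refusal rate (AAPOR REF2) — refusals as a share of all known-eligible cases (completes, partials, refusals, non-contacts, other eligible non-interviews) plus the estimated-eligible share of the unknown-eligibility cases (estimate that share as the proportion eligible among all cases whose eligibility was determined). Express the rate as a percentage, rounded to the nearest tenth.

Top: 41
Known eligible: 102 + 16 + 41 + 31 + 13 = 203
e = 203 / (203 + 18) = 203 / 221 = 0.9186
Eligible share of unknowns: 0.9186 × 50 = 45.93
Base: 203 + 45.93 = 248.93
REF2 = 41 / 248.93 = 0.1647

16.5%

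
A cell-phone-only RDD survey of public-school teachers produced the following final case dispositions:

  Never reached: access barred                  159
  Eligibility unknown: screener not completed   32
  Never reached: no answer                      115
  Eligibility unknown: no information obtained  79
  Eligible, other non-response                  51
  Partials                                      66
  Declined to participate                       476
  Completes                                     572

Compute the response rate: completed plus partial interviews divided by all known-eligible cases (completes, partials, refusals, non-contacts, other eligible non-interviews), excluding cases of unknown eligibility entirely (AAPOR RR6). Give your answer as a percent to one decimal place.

44.3%

Never reached = 115 + 159 = 274
Unknown eligibility = 32 + 79 = 111
Numerator: 572 + 66 = 638
Denom: 572 + 66 + 476 + 274 + 51 = 1439
RR6 = 638 / 1439 = 0.4434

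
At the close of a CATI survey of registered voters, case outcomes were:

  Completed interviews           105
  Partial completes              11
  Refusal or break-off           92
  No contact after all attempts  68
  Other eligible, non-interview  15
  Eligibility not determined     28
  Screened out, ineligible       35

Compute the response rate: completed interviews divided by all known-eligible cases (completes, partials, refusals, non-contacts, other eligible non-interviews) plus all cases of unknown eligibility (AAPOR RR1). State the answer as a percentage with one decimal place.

32.9%

Top = 105
Base = 105 + 11 + 92 + 68 + 15 + 28 = 319
RR1 = 105 / 319 = 0.3292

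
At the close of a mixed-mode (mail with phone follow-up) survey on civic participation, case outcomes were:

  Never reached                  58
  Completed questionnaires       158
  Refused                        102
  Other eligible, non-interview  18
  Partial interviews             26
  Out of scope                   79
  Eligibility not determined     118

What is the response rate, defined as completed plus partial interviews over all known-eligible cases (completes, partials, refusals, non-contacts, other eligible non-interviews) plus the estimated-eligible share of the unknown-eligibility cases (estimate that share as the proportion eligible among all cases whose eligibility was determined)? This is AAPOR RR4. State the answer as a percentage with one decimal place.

40.1%

Numerator = 158 + 26 = 184
Determined eligible = 158 + 26 + 102 + 58 + 18 = 362
e = 362 / (362 + 79) = 362 / 441 = 0.8209
Estimated eligible among unknowns = 0.8209 × 118 = 96.87
Denominator = 362 + 96.87 = 458.87
RR4 = 184 / 458.87 = 0.4010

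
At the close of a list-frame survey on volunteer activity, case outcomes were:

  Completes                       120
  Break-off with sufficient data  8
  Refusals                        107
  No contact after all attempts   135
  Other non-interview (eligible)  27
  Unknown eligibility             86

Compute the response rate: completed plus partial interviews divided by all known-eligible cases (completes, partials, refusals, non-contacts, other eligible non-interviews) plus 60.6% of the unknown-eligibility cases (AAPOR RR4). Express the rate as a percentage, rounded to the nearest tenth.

Numerator = 120 + 8 = 128
Eligible (known) = 120 + 8 + 107 + 135 + 27 = 397
Eligible share of unknowns = 0.6060 × 86 = 52.12
Denom = 397 + 52.12 = 449.12
RR4 = 128 / 449.12 = 0.2850

28.5%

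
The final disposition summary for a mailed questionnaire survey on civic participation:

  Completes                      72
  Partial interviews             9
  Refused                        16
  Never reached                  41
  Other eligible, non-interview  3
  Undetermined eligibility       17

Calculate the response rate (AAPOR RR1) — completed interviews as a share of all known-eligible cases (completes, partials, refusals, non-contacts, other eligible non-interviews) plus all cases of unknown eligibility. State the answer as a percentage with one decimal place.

45.6%

Num → 72
Base → 72 + 9 + 16 + 41 + 3 + 17 = 158
RR1 = 72 / 158 = 0.4557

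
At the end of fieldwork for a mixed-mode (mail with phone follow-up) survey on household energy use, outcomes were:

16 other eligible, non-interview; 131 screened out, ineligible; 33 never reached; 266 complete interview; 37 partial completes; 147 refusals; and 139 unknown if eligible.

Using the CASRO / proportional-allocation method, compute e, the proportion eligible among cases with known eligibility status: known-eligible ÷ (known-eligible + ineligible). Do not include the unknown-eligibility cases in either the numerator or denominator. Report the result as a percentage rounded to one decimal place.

Eligible (known): 266 + 37 + 147 + 33 + 16 = 499
e = 499 / (499 + 131) = 499 / 630 = 0.7921

79.2%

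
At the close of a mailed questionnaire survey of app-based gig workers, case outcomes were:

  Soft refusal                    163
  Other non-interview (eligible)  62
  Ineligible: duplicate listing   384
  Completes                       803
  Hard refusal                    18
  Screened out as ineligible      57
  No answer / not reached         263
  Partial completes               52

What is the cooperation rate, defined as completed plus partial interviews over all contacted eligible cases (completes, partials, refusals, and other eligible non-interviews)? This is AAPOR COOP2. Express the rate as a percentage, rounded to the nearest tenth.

77.9%

Refusals = 18 + 163 = 181
Screened out, ineligible = 57 + 384 = 441
Numerator → 803 + 52 = 855
Denominator → 803 + 52 + 181 + 62 = 1098
COOP2 = 855 / 1098 = 0.7787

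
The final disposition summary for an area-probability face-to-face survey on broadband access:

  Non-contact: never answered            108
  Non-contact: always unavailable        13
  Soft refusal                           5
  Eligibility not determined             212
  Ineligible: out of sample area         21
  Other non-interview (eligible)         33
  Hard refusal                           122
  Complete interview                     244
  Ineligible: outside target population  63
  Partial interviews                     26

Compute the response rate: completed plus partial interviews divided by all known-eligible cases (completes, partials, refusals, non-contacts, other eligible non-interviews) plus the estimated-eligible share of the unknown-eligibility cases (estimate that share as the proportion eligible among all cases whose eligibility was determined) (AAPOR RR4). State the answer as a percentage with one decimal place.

36.7%

Refused = 122 + 5 = 127
No answer / not reached = 108 + 13 = 121
Out of scope = 63 + 21 = 84
Top = 244 + 26 = 270
Known eligible = 244 + 26 + 127 + 121 + 33 = 551
e = 551 / (551 + 84) = 551 / 635 = 0.8677
Estimated eligible among unknowns = 0.8677 × 212 = 183.95
Denom = 551 + 183.95 = 734.95
RR4 = 270 / 734.95 = 0.3674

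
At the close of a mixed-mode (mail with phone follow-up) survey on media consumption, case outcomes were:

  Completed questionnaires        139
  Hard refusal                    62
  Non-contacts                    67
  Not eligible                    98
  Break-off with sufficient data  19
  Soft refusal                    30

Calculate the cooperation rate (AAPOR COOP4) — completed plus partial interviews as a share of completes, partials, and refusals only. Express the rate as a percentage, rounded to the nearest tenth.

63.2%

Refusal or break-off = 62 + 30 = 92
Top = 139 + 19 = 158
Denom = 139 + 19 + 92 = 250
COOP4 = 158 / 250 = 0.6320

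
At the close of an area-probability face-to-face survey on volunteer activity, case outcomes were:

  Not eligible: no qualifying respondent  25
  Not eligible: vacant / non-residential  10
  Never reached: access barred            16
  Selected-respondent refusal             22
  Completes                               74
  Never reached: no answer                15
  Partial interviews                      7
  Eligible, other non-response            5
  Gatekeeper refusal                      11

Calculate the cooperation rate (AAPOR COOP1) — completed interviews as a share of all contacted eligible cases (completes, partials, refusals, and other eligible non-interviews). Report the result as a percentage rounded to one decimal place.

Refusals = 11 + 22 = 33
Non-contacts = 15 + 16 = 31
Screened out, ineligible = 25 + 10 = 35
Num = 74
Base = 74 + 7 + 33 + 5 = 119
COOP1 = 74 / 119 = 0.6218

62.2%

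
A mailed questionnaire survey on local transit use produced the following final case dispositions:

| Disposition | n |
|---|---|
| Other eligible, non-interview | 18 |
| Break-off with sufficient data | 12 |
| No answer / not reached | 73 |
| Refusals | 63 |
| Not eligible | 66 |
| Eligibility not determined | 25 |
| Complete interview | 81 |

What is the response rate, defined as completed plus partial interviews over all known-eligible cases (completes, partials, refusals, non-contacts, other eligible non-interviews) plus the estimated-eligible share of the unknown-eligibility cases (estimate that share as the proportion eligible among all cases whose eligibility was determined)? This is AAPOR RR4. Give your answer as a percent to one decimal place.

Top = 81 + 12 = 93
Eligible (known) = 81 + 12 + 63 + 73 + 18 = 247
e = 247 / (247 + 66) = 247 / 313 = 0.7891
Estimated eligible among unknowns = 0.7891 × 25 = 19.73
Denominator = 247 + 19.73 = 266.73
RR4 = 93 / 266.73 = 0.3487

34.9%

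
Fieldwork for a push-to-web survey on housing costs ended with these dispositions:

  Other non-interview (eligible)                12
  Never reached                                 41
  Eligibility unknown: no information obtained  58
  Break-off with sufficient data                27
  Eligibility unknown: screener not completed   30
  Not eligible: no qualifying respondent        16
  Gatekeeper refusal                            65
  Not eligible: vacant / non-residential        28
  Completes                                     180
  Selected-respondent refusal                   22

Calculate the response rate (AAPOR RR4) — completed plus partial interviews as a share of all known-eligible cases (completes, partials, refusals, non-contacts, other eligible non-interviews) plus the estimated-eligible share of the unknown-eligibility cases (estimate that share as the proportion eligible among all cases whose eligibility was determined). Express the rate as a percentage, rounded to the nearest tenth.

48.7%

Refusals = 65 + 22 = 87
Undetermined eligibility = 30 + 58 = 88
Out of scope = 16 + 28 = 44
Numerator = 180 + 27 = 207
Eligible (known) = 180 + 27 + 87 + 41 + 12 = 347
e = 347 / (347 + 44) = 347 / 391 = 0.8875
Eligible share of unknowns = 0.8875 × 88 = 78.10
Denom = 347 + 78.10 = 425.10
RR4 = 207 / 425.10 = 0.4869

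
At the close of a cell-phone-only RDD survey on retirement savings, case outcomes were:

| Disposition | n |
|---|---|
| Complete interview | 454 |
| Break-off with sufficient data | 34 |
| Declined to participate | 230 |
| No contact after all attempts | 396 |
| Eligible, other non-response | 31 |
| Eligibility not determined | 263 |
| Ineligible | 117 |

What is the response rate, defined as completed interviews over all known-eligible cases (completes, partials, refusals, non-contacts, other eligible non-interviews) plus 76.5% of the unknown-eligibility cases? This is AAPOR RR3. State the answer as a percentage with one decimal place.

33.7%

Numerator = 454
Determined eligible = 454 + 34 + 230 + 396 + 31 = 1145
e × U = 0.7650 × 263 = 201.19
Denom = 1145 + 201.19 = 1346.19
RR3 = 454 / 1346.19 = 0.3372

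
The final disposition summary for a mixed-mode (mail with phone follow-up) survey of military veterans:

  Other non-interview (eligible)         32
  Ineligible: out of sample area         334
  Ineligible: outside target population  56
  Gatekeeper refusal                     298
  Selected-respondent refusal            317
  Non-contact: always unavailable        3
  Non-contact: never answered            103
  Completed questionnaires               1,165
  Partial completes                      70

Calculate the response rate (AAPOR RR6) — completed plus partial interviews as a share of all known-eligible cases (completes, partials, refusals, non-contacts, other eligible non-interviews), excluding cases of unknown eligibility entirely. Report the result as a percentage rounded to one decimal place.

62.1%

Refused = 298 + 317 = 615
Non-contacts = 103 + 3 = 106
Not eligible = 56 + 334 = 390
Numerator → 1165 + 70 = 1235
Base → 1165 + 70 + 615 + 106 + 32 = 1988
RR6 = 1235 / 1988 = 0.6212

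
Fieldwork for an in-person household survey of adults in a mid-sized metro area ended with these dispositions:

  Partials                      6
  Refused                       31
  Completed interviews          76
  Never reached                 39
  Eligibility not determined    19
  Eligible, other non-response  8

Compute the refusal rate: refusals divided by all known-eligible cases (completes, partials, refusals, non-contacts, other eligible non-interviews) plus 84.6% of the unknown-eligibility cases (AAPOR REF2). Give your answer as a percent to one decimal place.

Top = 31
Determined eligible = 76 + 6 + 31 + 39 + 8 = 160
e × U = 0.8460 × 19 = 16.07
Denominator = 160 + 16.07 = 176.07
REF2 = 31 / 176.07 = 0.1761

17.6%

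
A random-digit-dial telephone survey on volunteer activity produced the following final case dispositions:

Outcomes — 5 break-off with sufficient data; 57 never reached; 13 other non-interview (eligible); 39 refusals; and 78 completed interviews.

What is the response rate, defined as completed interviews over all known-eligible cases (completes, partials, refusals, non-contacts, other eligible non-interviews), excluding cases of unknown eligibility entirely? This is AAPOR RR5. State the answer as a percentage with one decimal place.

40.6%

Numerator → 78
Denom → 78 + 5 + 39 + 57 + 13 = 192
RR5 = 78 / 192 = 0.4062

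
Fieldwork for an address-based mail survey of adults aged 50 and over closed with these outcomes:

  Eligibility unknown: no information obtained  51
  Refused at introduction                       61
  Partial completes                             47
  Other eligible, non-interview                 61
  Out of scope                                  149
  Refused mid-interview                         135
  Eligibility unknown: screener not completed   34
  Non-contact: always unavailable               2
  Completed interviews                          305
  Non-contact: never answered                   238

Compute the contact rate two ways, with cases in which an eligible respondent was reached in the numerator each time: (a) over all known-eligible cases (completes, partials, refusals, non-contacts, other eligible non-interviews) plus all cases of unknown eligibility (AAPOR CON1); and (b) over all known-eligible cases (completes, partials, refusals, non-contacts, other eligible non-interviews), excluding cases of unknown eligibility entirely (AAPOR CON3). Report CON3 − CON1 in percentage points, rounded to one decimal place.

6.5

Refusals = 61 + 135 = 196
No answer / not reached = 238 + 2 = 240
Undetermined eligibility = 34 + 51 = 85
Top: 305 + 47 + 196 + 61 = 609
Denominator: 305 + 47 + 196 + 240 + 61 + 85 = 934
CON1 = 609 / 934 = 0.6520
Denominator: 305 + 47 + 196 + 240 + 61 = 849
CON3 = 609 / 849 = 0.7173
Difference = 71.73 − 65.20 = 6.53 percentage points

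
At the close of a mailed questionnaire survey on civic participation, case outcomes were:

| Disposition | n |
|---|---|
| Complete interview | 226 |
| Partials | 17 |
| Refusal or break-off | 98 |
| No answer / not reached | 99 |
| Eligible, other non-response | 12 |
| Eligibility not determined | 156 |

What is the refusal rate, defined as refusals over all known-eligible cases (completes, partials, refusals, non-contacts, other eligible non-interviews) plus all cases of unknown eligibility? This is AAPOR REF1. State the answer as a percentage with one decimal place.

16.1%

Top → 98
Base → 226 + 17 + 98 + 99 + 12 + 156 = 608
REF1 = 98 / 608 = 0.1612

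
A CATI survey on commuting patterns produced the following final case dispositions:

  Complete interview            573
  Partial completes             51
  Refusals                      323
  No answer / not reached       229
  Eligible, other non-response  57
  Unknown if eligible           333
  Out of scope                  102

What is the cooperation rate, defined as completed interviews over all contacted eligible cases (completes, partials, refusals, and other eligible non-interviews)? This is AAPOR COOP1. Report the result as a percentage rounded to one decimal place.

57.1%

Numerator = 573
Base = 573 + 51 + 323 + 57 = 1004
COOP1 = 573 / 1004 = 0.5707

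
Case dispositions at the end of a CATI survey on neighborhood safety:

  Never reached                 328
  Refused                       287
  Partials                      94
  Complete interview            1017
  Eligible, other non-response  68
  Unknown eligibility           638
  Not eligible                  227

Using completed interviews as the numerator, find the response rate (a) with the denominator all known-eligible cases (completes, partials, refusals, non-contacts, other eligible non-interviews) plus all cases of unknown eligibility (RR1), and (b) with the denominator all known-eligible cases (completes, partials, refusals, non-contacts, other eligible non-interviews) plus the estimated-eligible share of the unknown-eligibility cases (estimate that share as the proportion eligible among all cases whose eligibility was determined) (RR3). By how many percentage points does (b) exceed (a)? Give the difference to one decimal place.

1.3

Numerator = 1017
Denominator = 1017 + 94 + 287 + 328 + 68 + 638 = 2432
RR1 = 1017 / 2432 = 0.4182
Determined eligible = 1017 + 94 + 287 + 328 + 68 = 1794
e = 1794 / (1794 + 227) = 1794 / 2021 = 0.8877
Estimated eligible among unknowns = 0.8877 × 638 = 566.35
Denominator = 1794 + 566.35 = 2360.35
RR3 = 1017 / 2360.35 = 0.4309
Difference = 43.09 − 41.82 = 1.27 percentage points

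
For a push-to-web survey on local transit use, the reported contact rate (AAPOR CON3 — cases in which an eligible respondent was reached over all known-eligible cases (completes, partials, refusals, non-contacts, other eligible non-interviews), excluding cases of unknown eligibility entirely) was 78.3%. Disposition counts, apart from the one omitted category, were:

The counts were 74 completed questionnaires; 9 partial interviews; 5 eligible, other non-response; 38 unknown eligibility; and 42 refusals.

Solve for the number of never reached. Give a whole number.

Num = 74 + 9 + 42 + 5 = 130
CON3 = 130 / D = 0.783
D = 130 / 0.783 = 166.0
Remaining denominator categories sum to 130
never reached = 166.0 − 130 ≈ 36

36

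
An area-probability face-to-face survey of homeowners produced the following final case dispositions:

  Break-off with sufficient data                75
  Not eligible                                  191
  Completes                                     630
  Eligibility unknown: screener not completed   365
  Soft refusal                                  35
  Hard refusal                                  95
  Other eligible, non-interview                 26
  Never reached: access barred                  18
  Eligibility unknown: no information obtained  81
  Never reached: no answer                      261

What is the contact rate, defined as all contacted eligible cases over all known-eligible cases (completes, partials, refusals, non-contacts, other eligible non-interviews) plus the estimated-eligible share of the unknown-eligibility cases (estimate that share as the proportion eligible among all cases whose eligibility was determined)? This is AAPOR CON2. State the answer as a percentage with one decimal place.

56.6%

Declined to participate = 95 + 35 = 130
No answer / not reached = 261 + 18 = 279
Undetermined eligibility = 365 + 81 = 446
Num → 630 + 75 + 130 + 26 = 861
Known eligible → 630 + 75 + 130 + 279 + 26 = 1140
e = 1140 / (1140 + 191) = 1140 / 1331 = 0.8565
Eligible share of unknowns → 0.8565 × 446 = 382.00
Base → 1140 + 382.00 = 1522.00
CON2 = 861 / 1522.00 = 0.5657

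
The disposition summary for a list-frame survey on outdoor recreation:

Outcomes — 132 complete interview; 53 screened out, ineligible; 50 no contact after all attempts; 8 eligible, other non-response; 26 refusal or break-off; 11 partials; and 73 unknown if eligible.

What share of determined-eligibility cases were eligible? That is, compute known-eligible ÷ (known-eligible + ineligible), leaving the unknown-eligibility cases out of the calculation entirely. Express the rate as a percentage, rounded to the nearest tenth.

Eligible (known) → 132 + 11 + 26 + 50 + 8 = 227
e = 227 / (227 + 53) = 227 / 280 = 0.8107

81.1%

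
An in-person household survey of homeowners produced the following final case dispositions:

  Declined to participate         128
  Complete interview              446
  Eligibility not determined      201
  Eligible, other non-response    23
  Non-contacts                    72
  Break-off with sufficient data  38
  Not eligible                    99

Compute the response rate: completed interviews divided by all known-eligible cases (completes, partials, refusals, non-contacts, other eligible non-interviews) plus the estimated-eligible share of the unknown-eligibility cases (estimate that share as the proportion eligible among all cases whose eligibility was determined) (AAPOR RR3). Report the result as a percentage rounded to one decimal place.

50.5%

Top → 446
Known eligible → 446 + 38 + 128 + 72 + 23 = 707
e = 707 / (707 + 99) = 707 / 806 = 0.8772
e × U → 0.8772 × 201 = 176.32
Denominator → 707 + 176.32 = 883.32
RR3 = 446 / 883.32 = 0.5049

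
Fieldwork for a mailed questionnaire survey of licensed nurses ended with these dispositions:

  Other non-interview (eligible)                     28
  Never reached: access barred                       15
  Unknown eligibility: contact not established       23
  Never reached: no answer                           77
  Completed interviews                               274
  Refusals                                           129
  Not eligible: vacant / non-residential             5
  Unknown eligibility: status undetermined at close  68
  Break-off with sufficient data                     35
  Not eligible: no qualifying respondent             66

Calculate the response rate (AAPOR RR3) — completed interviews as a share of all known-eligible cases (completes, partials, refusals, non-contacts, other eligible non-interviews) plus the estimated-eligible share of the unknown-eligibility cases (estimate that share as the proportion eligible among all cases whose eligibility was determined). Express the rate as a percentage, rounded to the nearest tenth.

Never reached = 77 + 15 = 92
Eligibility not determined = 23 + 68 = 91
Ineligible = 66 + 5 = 71
Numerator: 274
Known eligible: 274 + 35 + 129 + 92 + 28 = 558
e = 558 / (558 + 71) = 558 / 629 = 0.8871
e × U: 0.8871 × 91 = 80.73
Denominator: 558 + 80.73 = 638.73
RR3 = 274 / 638.73 = 0.4290

42.9%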